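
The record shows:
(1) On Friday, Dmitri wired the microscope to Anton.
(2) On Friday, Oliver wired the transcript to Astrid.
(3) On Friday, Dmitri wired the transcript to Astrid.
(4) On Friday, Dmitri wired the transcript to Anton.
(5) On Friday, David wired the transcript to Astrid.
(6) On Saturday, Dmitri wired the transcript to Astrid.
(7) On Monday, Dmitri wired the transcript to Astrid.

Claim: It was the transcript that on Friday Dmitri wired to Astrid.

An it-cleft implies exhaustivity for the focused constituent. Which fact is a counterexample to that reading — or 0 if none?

The cleft puts "the transcript" in focus and presupposes the open proposition with same agent, recipient, setting (Dmitri / Astrid / on Friday).
The exhaustive reading says no other thing fits that background.
Every other fact differs from the presupposition on some backgrounded slot, so none challenges the exhaustivity.

0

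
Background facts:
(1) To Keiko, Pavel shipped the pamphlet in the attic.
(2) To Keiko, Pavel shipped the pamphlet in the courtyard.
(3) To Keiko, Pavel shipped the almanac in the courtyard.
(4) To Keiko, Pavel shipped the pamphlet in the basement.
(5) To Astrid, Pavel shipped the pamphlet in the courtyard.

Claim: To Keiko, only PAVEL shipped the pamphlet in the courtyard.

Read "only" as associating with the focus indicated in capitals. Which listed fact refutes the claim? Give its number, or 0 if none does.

0

The capitals mark "Pavel" as focus. So "only" rules out other agents, with the rest (thing = the pamphlet, recipient = Keiko, setting = in the courtyard) as background.
Every other fact changes something in the background, not just the agent. Nothing refutes the claim.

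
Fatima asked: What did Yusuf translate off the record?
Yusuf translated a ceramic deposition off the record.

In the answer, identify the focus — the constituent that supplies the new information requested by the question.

a ceramic deposition

The wh-word "what" asks about the direct object.
In the answer, "Yusuf" and "off the record" are given — repeated from the question.
The constituent filling the direct object gap is "a ceramic deposition"; that is the focus and would carry nuclear stress.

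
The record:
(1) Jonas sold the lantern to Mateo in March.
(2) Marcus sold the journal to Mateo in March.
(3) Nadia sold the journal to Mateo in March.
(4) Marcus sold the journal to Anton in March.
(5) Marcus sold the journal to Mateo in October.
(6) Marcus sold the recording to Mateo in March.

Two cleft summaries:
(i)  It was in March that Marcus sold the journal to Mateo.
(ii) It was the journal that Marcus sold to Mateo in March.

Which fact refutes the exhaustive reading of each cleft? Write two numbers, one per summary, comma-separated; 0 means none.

(i): focus "in March". Looking for Marcus as agent and the journal as thing and Mateo as recipient with some other setting — fact (5) has in October there. Refuted.
(ii): focus "the journal". Looking for Marcus as agent and Mateo as recipient and in March as setting with some other thing — fact (6) has the recording there. Refuted.

5, 6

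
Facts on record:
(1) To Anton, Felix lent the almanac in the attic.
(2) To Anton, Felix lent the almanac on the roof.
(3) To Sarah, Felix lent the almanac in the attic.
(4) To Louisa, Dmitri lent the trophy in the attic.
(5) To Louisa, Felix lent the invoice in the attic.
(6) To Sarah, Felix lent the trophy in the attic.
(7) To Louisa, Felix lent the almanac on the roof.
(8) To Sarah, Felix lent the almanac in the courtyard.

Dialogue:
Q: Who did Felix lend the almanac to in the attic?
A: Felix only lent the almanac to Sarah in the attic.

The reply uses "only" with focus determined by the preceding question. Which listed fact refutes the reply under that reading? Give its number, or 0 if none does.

The question "Who did ... to ...?" targets the recipient, so in the reply the focus falls on "Sarah".
So "only" ranges over recipients; the rest (same agent, thing, setting (Felix / the almanac / in the attic)) is presupposed.
Fact (1) keeps same agent, thing, setting (Felix / the almanac / in the attic) but has recipient = Anton; that refutes the reply.
(Fact (6) would refute a reading with focus on the thing — but that is not what the question asks.)

1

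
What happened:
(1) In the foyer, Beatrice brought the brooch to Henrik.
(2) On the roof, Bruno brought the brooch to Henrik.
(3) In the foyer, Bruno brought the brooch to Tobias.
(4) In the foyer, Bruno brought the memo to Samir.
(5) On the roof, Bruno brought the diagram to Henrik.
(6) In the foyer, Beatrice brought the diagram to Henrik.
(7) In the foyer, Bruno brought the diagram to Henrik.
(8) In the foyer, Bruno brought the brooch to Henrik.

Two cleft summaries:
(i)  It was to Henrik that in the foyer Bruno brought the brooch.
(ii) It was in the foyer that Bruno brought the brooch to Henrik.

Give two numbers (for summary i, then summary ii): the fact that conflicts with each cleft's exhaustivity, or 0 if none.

3, 2

Summary (i) focuses "Henrik" (the recipient); background Bruno as agent and the brooch as thing and in the foyer as setting. Fact (3) matches that background with recipient = Tobias — refutes (i).
Summary (ii) focuses "in the foyer" (the setting); background Bruno as agent and the brooch as thing and Henrik as recipient. Fact (2) matches that background with setting = on the roof — refutes (ii).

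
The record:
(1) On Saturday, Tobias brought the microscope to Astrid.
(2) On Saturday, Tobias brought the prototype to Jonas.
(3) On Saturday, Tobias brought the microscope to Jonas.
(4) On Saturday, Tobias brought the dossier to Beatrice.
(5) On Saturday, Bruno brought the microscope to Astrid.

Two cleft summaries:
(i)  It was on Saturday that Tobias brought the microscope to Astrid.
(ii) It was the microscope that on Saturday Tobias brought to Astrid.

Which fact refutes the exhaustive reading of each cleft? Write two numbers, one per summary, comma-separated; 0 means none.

0, 0

Summary (i) focuses "on Saturday" (the setting); background agent = Tobias, thing = the microscope, recipient = Astrid. No fact matches that background with a different setting, so 0.
Summary (ii) focuses "the microscope" (the thing); background agent = Tobias, recipient = Astrid, setting = on Saturday. No fact matches that background with a different thing, so 0.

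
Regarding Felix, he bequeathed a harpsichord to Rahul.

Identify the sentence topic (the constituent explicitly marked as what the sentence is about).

The construction explicitly marks "Felix" as what the sentence is about — the topic.
The remainder of the clause is the comment (what is said about the topic).

Felix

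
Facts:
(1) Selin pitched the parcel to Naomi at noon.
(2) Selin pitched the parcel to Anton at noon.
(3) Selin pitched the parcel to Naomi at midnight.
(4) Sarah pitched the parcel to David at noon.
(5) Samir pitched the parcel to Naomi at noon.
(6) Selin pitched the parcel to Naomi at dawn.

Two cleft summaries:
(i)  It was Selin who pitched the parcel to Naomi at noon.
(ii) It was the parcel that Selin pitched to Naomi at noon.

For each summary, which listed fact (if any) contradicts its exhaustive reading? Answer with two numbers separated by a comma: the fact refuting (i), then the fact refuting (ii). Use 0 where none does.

5, 0

Summary (i) focuses "Selin" (the agent); background the parcel as thing and Naomi as recipient and at noon as setting. Fact (5) matches that background with agent = Samir — refutes (i).
Summary (ii) focuses "the parcel" (the thing); background Selin as agent and Naomi as recipient and at noon as setting. No fact matches that background with a different thing, so 0.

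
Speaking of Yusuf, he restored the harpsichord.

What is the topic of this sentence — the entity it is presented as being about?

Yusuf

The construction explicitly marks "Yusuf" as what the sentence is about — the topic.
The remainder of the clause is the comment (what is said about the topic).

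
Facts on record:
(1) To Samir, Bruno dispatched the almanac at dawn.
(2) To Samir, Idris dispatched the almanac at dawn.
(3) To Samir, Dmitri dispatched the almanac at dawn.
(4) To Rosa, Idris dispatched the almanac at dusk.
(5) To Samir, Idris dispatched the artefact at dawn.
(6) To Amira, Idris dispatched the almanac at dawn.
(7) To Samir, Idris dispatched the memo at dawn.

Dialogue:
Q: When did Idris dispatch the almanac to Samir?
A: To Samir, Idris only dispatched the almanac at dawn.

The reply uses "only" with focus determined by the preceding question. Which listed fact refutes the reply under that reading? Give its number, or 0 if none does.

Answering "When did ...?" puts focus on the setting — here, "at dawn".
So "only" ranges over settings; the rest (same agent, thing, recipient (Idris / the almanac / Samir)) is presupposed.
No fact keeps same agent, thing, recipient (Idris / the almanac / Samir) while changing the setting; every other fact differs on something backgrounded. The reply stands.
(Fact (5) would refute a reading with focus on the thing — but that is not what the question asks.)

0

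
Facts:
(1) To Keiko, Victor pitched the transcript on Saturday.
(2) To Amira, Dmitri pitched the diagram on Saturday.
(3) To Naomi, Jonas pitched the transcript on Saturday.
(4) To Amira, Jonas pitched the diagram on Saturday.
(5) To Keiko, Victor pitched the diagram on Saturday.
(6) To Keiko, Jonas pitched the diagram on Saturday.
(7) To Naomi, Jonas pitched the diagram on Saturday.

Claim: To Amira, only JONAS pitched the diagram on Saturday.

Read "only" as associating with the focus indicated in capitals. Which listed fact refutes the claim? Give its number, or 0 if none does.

2

The capitals mark "Jonas" as focus. So "only" rules out other agents, with the rest (thing = the diagram, recipient = Amira, setting = on Saturday) as background.
Fact (2) shares the background but differs in agent (Dmitri) — a counterexample.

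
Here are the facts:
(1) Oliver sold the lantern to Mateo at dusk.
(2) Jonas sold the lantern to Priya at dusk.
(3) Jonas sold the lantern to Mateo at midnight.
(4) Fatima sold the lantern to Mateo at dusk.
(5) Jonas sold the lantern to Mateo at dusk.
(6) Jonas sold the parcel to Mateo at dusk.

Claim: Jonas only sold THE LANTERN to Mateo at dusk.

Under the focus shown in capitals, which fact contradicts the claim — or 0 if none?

Focus (in capitals) is "the lantern" — the thing. "Only" excludes alternative things while holding fixed agent = Jonas, recipient = Mateo, setting = at dusk.
Fact (6) matches on agent = Jonas, recipient = Mateo, setting = at dusk, but has thing = the parcel instead. That refutes the claim.

6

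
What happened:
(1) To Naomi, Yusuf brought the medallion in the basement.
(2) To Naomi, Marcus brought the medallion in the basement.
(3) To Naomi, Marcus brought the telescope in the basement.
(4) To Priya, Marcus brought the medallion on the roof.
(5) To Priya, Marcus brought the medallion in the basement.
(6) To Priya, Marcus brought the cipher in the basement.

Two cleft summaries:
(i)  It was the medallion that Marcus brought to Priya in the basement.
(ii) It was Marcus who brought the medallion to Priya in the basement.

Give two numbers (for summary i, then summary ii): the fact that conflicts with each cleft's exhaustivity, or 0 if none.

Summary (i) focuses "the medallion" (the thing); background same agent, recipient, setting (Marcus / Priya / in the basement). Fact (6) matches that background with thing = the cipher — refutes (i).
Summary (ii) focuses "Marcus" (the agent); background same thing, recipient, setting (the medallion / Priya / in the basement). No fact matches that background with a different agent, so 0.

6, 0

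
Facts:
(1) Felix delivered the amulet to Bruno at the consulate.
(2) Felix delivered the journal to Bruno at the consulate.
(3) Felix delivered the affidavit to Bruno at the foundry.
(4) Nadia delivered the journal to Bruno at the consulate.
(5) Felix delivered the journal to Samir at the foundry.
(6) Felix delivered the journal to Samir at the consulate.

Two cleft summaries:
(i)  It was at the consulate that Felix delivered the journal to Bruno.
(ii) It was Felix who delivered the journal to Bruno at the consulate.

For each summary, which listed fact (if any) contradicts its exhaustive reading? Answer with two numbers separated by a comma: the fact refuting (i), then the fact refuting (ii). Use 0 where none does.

0, 4

(i): focus "at the consulate". No fact shares same agent, thing, recipient (Felix / the journal / Bruno) with a different setting. 0.
(ii): focus "Felix". Looking for same thing, recipient, setting (the journal / Bruno / at the consulate) with some other agent — fact (4) has Nadia there. Refuted.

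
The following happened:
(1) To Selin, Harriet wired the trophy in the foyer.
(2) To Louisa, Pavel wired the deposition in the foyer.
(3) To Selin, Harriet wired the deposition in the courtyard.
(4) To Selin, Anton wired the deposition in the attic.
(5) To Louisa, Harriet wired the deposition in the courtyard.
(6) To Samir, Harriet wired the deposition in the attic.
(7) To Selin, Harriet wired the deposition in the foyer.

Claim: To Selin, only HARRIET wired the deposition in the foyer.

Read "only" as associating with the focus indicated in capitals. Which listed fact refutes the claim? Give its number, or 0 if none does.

0

Focus (in capitals) is "Harriet" — the agent. "Only" excludes alternative agents while holding fixed the deposition as thing and Selin as recipient and in the foyer as setting.
Every other fact changes something in the background, not just the agent. Nothing refutes the claim.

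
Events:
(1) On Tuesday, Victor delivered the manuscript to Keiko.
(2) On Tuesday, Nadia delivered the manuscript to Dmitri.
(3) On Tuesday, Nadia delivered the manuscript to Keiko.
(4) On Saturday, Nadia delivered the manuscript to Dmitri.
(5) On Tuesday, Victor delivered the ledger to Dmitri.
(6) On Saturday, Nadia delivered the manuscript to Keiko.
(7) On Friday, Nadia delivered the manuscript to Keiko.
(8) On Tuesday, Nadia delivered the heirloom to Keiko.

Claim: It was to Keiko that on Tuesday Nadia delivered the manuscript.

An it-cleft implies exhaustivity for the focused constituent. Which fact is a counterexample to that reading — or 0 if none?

The cleft puts "Keiko" in focus and presupposes the open proposition with Nadia as agent and the manuscript as thing and on Tuesday as setting.
Exhaustivity: Keiko is the only recipient satisfying that background.
Fact (2) shares the background but with recipient = Dmitri; exhaustivity is violated.

2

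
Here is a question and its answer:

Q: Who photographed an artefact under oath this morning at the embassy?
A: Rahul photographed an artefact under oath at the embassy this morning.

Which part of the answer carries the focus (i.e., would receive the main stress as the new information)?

The wh-word "who" asks about the subject (agent).
In the answer, "an artefact", "this morning", "at the embassy" and "under oath" are given — repeated from the question.
The constituent filling the subject (agent) gap is "Rahul"; that is the focus and would carry nuclear stress.

Rahul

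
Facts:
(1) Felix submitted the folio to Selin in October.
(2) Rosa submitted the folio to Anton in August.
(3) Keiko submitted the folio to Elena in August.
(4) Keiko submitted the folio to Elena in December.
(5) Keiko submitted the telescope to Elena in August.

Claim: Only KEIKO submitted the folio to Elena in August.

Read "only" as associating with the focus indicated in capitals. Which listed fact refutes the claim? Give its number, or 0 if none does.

0

The capitals mark "Keiko" as focus. So "only" rules out other agents, with the rest (the folio as thing and Elena as recipient and in August as setting) as background.
No fact matches the folio as thing and Elena as recipient and in August as setting with a different agent — every other fact differs on at least one backgrounded slot. So no fact refutes it.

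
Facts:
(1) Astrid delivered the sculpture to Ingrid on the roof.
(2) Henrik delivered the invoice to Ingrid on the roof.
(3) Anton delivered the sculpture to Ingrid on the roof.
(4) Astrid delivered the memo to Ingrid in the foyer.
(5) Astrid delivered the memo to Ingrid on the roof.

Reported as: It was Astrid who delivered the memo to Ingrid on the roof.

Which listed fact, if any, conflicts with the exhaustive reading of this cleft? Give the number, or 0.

0

The cleft puts "Astrid" in focus and presupposes the open proposition with the memo as thing and Ingrid as recipient and on the roof as setting.
Exhaustivity: Astrid is the only agent satisfying that background.
Every other fact differs from the presupposition on some backgrounded slot, so none challenges the exhaustivity.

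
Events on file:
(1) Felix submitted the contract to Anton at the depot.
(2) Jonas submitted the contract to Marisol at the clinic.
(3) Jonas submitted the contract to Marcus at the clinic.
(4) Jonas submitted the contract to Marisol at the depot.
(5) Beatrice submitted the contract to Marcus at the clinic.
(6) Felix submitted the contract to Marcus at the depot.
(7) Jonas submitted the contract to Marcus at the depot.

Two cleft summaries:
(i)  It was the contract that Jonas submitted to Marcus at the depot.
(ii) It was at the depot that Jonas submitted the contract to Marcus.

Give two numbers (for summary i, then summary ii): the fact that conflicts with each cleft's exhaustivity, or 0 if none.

Summary (i) focuses "the contract" (the thing); background agent = Jonas, recipient = Marcus, setting = at the depot. No fact matches that background with a different thing, so 0.
Summary (ii) focuses "at the depot" (the setting); background agent = Jonas, thing = the contract, recipient = Marcus. Fact (3) matches that background with setting = at the clinic — refutes (ii).

0, 3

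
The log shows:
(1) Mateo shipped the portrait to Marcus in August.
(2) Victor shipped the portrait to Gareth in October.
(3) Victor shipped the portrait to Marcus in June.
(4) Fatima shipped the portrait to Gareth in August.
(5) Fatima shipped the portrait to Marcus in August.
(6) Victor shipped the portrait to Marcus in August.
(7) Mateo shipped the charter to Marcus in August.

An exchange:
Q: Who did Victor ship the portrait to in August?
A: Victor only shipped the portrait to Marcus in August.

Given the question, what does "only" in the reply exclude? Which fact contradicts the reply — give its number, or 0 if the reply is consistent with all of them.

The question "Who did ... to ...?" targets the recipient, so in the reply the focus falls on "Marcus".
"Only" then excludes alternative recipients while the background — Victor as agent and the portrait as thing and in August as setting — is held fixed.
No listed fact shares that background with another recipient. Nothing contradicts the reply.
(Fact (3) would refute a reading with focus on the setting — but that is not what the question asks.)

0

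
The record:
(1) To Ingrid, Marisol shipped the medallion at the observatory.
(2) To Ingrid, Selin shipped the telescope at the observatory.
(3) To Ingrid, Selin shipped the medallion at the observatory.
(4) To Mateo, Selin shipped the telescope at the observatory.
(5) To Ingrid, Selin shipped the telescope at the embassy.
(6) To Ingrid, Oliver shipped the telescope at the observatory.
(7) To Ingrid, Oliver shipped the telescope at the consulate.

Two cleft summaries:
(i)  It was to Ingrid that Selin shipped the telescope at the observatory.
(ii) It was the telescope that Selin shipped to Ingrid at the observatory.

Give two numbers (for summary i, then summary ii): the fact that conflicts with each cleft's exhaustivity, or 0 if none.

(i): focus "Ingrid". Looking for same agent, thing, setting (Selin / the telescope / at the observatory) with some other recipient — fact (4) has Mateo there. Refuted.
(ii): focus "the telescope". Looking for same agent, recipient, setting (Selin / Ingrid / at the observatory) with some other thing — fact (3) has the medallion there. Refuted.

4, 3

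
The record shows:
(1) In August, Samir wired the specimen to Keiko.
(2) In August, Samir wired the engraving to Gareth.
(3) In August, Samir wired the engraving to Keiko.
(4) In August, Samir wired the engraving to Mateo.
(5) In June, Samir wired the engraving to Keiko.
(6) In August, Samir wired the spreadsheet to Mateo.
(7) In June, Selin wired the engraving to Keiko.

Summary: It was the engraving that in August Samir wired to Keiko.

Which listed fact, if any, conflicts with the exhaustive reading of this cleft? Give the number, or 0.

The cleft puts "the engraving" in focus and presupposes the open proposition with agent = Samir, recipient = Keiko, setting = in August.
Exhaustivity: the engraving is the only thing satisfying that background.
But fact (1) also has agent = Samir, recipient = Keiko, setting = in August, with thing = the specimen — so the exhaustive reading fails.

1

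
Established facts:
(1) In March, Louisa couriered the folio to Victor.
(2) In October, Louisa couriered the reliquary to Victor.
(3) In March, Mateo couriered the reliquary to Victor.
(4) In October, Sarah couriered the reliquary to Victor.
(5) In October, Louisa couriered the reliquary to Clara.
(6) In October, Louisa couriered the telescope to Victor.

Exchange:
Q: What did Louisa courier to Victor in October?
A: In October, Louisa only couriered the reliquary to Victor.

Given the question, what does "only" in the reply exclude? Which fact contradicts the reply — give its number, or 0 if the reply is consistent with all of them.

The question "What did ...?" targets the thing, so in the reply the focus falls on "the reliquary".
So "only" ranges over things; the rest (agent = Louisa, recipient = Victor, setting = in October) is presupposed.
Fact (6) shares the background with a different thing (the telescope) — counterexample.
(Fact (5) would refute a reading with focus on the recipient — but that is not what the question asks.)

6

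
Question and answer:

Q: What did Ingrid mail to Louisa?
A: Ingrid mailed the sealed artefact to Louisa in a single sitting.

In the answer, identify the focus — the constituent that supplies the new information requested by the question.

the sealed artefact

The wh-word "what" asks about the direct object.
In the answer, "Ingrid" and "to Louisa" are given — repeated from the question.
"in a single sitting" is also new, but it specifies the manner, which is not what the question asks about — so it is not the focus.
The constituent filling the direct object gap is "the sealed artefact"; that is the focus.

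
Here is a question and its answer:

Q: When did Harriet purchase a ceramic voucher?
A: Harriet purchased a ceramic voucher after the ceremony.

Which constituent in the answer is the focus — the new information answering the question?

The wh-word "when" asks about the time.
In the answer, "Harriet" and "a ceramic voucher" are given — repeated from the question.
The constituent filling the time gap is "after the ceremony"; that is the focus and would carry nuclear stress.

after the ceremony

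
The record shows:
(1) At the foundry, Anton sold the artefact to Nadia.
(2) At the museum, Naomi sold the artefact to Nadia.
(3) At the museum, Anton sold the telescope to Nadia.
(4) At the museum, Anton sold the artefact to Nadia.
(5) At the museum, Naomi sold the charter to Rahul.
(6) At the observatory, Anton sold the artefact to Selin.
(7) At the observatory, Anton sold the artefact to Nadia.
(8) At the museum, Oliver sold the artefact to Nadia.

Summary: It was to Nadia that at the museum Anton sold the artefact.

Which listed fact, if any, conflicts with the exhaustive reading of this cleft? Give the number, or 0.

Focus of the cleft: "Nadia" (the recipient). Presupposed background: agent = Anton, thing = the artefact, setting = at the museum.
Exhaustivity: Nadia is the only recipient satisfying that background.
No listed fact matches the background with a different recipient. Exhaustivity holds.

0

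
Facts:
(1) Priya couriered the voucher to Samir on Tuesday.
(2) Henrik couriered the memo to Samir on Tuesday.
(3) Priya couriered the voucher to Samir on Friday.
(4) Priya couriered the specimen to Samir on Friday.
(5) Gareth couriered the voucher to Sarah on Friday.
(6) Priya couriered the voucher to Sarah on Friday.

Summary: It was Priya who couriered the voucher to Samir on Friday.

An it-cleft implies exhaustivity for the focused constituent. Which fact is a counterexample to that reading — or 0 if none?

0

The cleft puts "Priya" in focus and presupposes the open proposition with the voucher as thing and Samir as recipient and on Friday as setting.
The exhaustive reading says no other agent fits that background.
No listed fact matches the background with a different agent. Exhaustivity holds.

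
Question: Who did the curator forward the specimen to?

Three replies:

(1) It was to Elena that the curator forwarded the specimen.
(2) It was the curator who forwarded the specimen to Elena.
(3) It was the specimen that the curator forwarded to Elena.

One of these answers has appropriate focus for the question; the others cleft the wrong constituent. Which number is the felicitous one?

1

The question word "who" targets the recipient.
Option (1) clefts "to Elena" — that matches what the question asks about.
Option (2) clefts "the curator" — the subject (agent), not what was asked.
Option (3) clefts "the specimen" — the direct object, not what was asked.
So the congruent reply is (1).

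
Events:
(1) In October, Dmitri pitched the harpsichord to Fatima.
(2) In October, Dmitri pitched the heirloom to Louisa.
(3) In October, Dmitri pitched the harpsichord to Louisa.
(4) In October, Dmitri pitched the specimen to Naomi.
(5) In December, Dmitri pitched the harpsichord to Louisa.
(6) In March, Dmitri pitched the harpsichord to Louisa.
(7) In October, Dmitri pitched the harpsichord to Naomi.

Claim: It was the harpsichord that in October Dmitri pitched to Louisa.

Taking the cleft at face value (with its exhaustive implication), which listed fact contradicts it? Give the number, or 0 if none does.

2

Focus of the cleft: "the harpsichord" (the thing). Presupposed background: same agent, recipient, setting (Dmitri / Louisa / in October).
Exhaustivity: the harpsichord is the only thing satisfying that background.
But fact (2) also has same agent, recipient, setting (Dmitri / Louisa / in October), with thing = the heirloom — so the exhaustive reading fails.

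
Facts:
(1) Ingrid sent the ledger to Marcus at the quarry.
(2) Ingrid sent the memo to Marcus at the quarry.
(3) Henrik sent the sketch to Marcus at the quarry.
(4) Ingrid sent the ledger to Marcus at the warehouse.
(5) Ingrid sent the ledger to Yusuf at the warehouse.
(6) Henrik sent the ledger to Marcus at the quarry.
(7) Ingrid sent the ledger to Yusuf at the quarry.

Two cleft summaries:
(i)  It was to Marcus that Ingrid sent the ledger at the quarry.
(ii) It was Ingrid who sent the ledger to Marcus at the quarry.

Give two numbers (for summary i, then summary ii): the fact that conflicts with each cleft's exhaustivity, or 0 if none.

(i): focus "Marcus". Looking for Ingrid as agent and the ledger as thing and at the quarry as setting with some other recipient — fact (7) has Yusuf there. Refuted.
(ii): focus "Ingrid". Looking for the ledger as thing and Marcus as recipient and at the quarry as setting with some other agent — fact (6) has Henrik there. Refuted.

7, 6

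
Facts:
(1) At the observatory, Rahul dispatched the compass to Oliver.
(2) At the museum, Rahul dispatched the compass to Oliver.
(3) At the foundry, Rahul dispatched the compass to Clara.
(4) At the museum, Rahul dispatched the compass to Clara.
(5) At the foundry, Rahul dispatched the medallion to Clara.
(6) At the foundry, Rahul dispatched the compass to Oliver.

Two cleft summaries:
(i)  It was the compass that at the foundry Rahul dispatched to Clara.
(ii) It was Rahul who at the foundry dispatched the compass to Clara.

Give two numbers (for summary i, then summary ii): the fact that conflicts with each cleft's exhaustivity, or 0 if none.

Summary (i) focuses "the compass" (the thing); background agent = Rahul, recipient = Clara, setting = at the foundry. Fact (5) matches that background with thing = the medallion — refutes (i).
Summary (ii) focuses "Rahul" (the agent); background thing = the compass, recipient = Clara, setting = at the foundry. No fact matches that background with a different agent, so 0.

5, 0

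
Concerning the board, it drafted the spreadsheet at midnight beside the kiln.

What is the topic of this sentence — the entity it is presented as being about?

the board

The construction explicitly marks "the board" as what the sentence is about — the topic.
The remainder of the clause is the comment (what is said about the topic).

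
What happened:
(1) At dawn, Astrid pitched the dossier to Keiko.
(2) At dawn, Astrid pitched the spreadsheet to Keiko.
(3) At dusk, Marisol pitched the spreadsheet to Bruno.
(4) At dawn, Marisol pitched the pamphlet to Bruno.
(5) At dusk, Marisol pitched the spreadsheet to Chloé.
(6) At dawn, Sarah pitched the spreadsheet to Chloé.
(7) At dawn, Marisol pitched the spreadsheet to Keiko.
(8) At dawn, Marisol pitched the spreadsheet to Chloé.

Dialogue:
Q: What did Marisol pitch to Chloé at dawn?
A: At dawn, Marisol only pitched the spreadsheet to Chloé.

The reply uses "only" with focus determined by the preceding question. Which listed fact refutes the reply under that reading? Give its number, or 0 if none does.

0

Answering "What did ...?" puts focus on the thing — here, "the spreadsheet".
So "only" ranges over things; the rest (same agent, recipient, setting (Marisol / Chloé / at dawn)) is presupposed.
No fact keeps same agent, recipient, setting (Marisol / Chloé / at dawn) while changing the thing; every other fact differs on something backgrounded. The reply stands.
(Fact (7) would refute a reading with focus on the recipient — but that is not what the question asks.)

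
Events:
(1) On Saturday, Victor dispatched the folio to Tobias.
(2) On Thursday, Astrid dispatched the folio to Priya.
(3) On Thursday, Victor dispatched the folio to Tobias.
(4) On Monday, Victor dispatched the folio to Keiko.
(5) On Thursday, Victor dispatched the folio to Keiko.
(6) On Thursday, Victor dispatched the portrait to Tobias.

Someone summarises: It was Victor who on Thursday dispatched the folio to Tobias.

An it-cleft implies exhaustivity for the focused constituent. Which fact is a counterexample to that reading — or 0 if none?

0

The cleft puts "Victor" in focus and presupposes the open proposition with thing = the folio, recipient = Tobias, setting = on Thursday.
The exhaustive reading says no other agent fits that background.
Every other fact differs from the presupposition on some backgrounded slot, so none challenges the exhaustivity.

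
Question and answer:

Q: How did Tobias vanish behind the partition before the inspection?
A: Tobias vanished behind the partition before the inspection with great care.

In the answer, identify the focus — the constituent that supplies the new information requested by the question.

with great care

The wh-word "how" asks about the manner.
In the answer, "Tobias", "before the inspection" and "behind the partition" are given — repeated from the question.
The constituent filling the manner gap is "with great care"; that is the focus and would carry nuclear stress.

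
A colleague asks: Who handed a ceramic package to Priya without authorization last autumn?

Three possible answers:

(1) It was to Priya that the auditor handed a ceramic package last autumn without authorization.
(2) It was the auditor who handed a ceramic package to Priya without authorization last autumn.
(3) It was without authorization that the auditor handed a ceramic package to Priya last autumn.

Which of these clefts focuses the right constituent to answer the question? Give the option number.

The question word "who" targets the subject (agent).
Option (1) clefts "to Priya" — the recipient, not what was asked.
Option (2) clefts "the auditor" — that matches what the question asks about.
Option (3) clefts "without authorization" — the manner, not what was asked.
So the congruent reply is (2).

2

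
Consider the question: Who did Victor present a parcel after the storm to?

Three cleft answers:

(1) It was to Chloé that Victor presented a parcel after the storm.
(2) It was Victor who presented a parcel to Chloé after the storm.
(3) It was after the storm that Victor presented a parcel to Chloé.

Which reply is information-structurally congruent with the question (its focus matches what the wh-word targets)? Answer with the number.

1

The question word "who" targets the recipient.
Option (1) clefts "to Chloé" — that matches what the question asks about.
Option (2) clefts "Victor" — the subject (agent), not what was asked.
Option (3) clefts "after the storm" — the time, not what was asked.
So the congruent reply is (1).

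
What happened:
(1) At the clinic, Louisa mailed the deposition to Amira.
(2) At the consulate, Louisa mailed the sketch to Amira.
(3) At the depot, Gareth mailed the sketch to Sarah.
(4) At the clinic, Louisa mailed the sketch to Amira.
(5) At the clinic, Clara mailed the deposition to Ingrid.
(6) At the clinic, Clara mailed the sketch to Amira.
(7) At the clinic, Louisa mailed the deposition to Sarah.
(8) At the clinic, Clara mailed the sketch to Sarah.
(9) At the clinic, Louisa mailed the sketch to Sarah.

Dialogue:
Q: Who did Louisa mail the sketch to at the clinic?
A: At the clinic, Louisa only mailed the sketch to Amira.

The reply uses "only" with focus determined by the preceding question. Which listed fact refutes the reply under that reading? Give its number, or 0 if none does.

The question "Who did ... to ...?" targets the recipient, so in the reply the focus falls on "Amira".
"Only" then excludes alternative recipients while the background — same agent, thing, setting (Louisa / the sketch / at the clinic) — is held fixed.
Fact (9) keeps same agent, thing, setting (Louisa / the sketch / at the clinic) but has recipient = Sarah; that refutes the reply.
(Fact (1) would refute a reading with focus on the thing — but that is not what the question asks.)

9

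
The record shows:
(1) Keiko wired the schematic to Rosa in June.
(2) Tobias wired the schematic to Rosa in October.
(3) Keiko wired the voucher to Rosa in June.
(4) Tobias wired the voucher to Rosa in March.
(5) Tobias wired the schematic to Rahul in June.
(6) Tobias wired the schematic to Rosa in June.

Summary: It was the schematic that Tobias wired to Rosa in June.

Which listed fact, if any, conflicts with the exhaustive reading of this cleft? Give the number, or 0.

0

The cleft puts "the schematic" in focus and presupposes the open proposition with agent = Tobias, recipient = Rosa, setting = in June.
Exhaustivity: the schematic is the only thing satisfying that background.
No listed fact matches the background with a different thing. Exhaustivity holds.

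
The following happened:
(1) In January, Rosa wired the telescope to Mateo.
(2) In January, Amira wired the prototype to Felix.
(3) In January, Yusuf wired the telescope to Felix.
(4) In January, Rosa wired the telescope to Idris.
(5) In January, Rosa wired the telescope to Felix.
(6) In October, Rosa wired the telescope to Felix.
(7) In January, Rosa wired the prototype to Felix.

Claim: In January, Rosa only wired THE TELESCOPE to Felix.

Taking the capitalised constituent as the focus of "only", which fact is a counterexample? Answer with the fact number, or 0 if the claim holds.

7

Focus (in capitals) is "the telescope" — the thing. "Only" excludes alternative things while holding fixed agent = Rosa, recipient = Felix, setting = in January.
Fact (7) matches on agent = Rosa, recipient = Felix, setting = in January, but has thing = the prototype instead. That refutes the claim.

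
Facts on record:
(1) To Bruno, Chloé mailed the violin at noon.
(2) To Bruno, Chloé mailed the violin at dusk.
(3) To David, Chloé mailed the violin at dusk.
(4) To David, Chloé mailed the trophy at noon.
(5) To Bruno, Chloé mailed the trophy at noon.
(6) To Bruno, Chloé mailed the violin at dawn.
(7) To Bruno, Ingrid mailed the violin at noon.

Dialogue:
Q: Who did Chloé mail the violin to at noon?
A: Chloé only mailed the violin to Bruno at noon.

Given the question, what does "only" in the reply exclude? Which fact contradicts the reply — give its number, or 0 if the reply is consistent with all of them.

0

Answering "Who did ... to ...?" puts focus on the recipient — here, "Bruno".
"Only" then excludes alternative recipients while the background — Chloé as agent and the violin as thing and at noon as setting — is held fixed.
No fact keeps Chloé as agent and the violin as thing and at noon as setting while changing the recipient; every other fact differs on something backgrounded. The reply stands.
(Fact (2) would refute a reading with focus on the setting — but that is not what the question asks.)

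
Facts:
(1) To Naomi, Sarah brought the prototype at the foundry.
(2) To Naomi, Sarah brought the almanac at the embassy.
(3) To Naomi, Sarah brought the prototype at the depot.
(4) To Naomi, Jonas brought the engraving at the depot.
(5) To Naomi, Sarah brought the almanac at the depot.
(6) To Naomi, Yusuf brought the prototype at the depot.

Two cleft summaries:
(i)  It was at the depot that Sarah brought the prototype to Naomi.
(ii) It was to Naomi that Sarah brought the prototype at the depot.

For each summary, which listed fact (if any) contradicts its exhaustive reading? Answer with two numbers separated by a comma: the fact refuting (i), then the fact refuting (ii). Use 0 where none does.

Summary (i) focuses "at the depot" (the setting); background Sarah as agent and the prototype as thing and Naomi as recipient. Fact (1) matches that background with setting = at the foundry — refutes (i).
Summary (ii) focuses "Naomi" (the recipient); background Sarah as agent and the prototype as thing and at the depot as setting. No fact matches that background with a different recipient, so 0.

1, 0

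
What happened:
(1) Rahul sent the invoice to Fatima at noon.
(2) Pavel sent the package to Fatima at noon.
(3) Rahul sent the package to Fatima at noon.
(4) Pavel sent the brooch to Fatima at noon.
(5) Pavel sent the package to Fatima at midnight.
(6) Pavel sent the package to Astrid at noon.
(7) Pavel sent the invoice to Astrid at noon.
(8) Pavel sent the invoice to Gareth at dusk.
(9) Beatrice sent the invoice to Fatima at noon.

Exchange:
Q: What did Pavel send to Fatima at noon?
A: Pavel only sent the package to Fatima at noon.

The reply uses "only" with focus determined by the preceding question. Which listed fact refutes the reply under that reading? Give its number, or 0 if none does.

The question "What did ...?" targets the thing, so in the reply the focus falls on "the package".
"Only" then excludes alternative things while the background — Pavel as agent and Fatima as recipient and at noon as setting — is held fixed.
Fact (4) shares the background with a different thing (the brooch) — counterexample.
(Fact (6) would refute a reading with focus on the recipient — but that is not what the question asks.)

4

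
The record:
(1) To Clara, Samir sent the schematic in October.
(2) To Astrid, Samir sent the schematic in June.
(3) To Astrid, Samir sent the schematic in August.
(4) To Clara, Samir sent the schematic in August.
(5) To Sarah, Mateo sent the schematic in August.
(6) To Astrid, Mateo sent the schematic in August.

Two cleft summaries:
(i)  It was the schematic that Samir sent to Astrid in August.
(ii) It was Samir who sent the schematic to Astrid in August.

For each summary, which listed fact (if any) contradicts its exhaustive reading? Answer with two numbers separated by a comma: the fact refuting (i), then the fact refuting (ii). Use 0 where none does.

Summary (i) focuses "the schematic" (the thing); background agent = Samir, recipient = Astrid, setting = in August. No fact matches that background with a different thing, so 0.
Summary (ii) focuses "Samir" (the agent); background thing = the schematic, recipient = Astrid, setting = in August. Fact (6) matches that background with agent = Mateo — refutes (ii).

0, 6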